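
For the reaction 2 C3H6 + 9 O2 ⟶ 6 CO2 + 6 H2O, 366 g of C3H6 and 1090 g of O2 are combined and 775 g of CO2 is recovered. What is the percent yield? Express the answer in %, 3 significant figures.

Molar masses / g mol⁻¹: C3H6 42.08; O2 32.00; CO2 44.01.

n(C3H6) = 366.0 / 42.08 = 8.698 mol
n(O2) = 1090 / 32.00 = 34.06 mol
n/ν for C3H6 = 8.698/2 = 4.349
n/ν for O2 = 34.06/9 = 3.784
Smallest n/ν is O2 → limiting reagent.
theoretical n(CO2) = (6/9) × 34.06 = 22.71 mol → 999.5 g
% yield = 775 / 999.5 × 100 = 77.54 %

77.5 %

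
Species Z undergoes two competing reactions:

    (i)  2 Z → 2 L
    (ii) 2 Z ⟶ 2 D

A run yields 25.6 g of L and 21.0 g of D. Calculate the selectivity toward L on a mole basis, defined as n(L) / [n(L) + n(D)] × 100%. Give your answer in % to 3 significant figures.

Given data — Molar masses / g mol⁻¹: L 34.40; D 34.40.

54.9 %

n(L) = 25.6 / 34.40 = 0.7442 mol
n(D) = 21.0 / 34.40 = 0.6105 mol
selectivity = 0.7442/(0.7442+0.6105) × 100 = 54.93 %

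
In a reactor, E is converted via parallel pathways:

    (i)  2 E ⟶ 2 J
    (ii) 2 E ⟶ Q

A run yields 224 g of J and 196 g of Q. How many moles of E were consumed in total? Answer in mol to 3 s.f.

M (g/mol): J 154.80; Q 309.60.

2.71 mol

n(J) = 224 / 154.80 = 1.447 mol
n(Q) = 196 / 309.60 = 0.6331 mol
n(E) via (i) = (2/2)×1.447 = 1.447 mol
n(E) via (ii) = (2/1)×0.6331 = 1.266 mol
total n(E) = 1.447 + 1.266 = 2.713 mol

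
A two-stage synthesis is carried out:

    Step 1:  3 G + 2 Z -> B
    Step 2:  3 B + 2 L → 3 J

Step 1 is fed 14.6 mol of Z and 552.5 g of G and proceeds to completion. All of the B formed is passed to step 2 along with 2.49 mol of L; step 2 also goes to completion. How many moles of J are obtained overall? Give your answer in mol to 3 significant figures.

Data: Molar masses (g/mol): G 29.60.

3.74 mol

Step 1:
n(Z) = 14.60 mol
n(G) = 552.5 / 29.60 = 18.67 mol
n/ν for Z = 14.60/2 = 7.300
n/ν for G = 18.67/3 = 6.223
Smallest n/ν is G → limiting reagent.
n(B) produced = (1/3) × 18.67 = 6.223 mol
Step 2:
n(B) available = 6.223 mol
n(L) = 2.490 mol
n/ν for B = 6.223/3 = 2.074
n/ν for L = 2.490/2 = 1.245
Smallest n/ν is L → limiting reagent.
n(J) = (3/2) × 2.490 = 3.735 mol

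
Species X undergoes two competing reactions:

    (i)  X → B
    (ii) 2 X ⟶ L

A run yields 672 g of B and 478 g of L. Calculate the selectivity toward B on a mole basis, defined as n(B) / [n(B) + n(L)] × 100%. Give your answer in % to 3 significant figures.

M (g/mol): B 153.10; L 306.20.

n(B) = 672 / 153.10 = 4.389 mol
n(L) = 478 / 306.20 = 1.561 mol
selectivity = 4.389/(4.389+1.561) × 100 = 73.76 %

73.8 %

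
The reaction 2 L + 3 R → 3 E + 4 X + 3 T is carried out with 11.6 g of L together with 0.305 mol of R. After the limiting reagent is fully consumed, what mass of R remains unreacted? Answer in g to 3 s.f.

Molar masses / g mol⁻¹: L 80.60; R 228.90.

20.4 g

n(L) = 11.60 / 80.60 = 0.1439 mol
n(R) = 0.3050 mol
n/ν → L: 0.07195, R: 0.1017; L is limiting.
R consumed = (3/2) × 0.1439 = 0.2159 mol
R remaining = 0.3050 − 0.2159 = 0.08910 mol
mass = 0.08910 × 228.90 = 20.39 g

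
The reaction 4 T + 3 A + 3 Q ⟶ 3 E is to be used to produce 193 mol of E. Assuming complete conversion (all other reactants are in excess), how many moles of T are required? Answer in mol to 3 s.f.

n(E) = 193.0 mol
n(T) = (4/3) × 193.0 = 257.3 mol

257 mol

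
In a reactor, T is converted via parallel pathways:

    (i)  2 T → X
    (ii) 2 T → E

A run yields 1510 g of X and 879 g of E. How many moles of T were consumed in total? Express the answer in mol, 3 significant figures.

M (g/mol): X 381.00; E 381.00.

n(X) = 1510 / 381.00 = 3.963 mol
n(E) = 879 / 381.00 = 2.307 mol
n(T) via (i) = (2/1)×3.963 = 7.926 mol
n(T) via (ii) = (2/1)×2.307 = 4.614 mol
total n(T) = 7.926 + 4.614 = 12.54 mol

12.5 mol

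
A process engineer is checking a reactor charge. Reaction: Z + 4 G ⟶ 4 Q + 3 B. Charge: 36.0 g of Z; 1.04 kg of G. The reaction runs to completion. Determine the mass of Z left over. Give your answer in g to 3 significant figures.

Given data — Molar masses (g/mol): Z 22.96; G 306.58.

n(Z) = 36.00 / 22.96 = 1.568 mol
n(G) = 1.040×1000 / 306.58 = 3.392 mol
n/ν for Z = 1.568/1 = 1.568
n/ν for G = 3.392/4 = 0.8480
Smallest n/ν is G → limiting reagent.
Z consumed = (1/4) × 3.392 = 0.8480 mol
Z remaining = 1.568 − 0.8480 = 0.7200 mol
mass = 0.7200 × 22.96 = 16.53 g

16.5 g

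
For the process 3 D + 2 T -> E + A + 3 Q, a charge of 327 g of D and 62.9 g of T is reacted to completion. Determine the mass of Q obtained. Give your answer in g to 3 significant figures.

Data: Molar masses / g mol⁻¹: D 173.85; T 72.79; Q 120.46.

n(D) = 327.0 / 173.85 = 1.881 mol
n(T) = 62.90 / 72.79 = 0.8641 mol
n/ν for D = 1.881/3 = 0.6270
n/ν for T = 0.8641/2 = 0.4321
Smallest n/ν is T → limiting reagent.
n(Q) = (3/2) × 0.8641 = 1.296 mol
mass = 1.296 × 120.46 = 156.1 g

156 g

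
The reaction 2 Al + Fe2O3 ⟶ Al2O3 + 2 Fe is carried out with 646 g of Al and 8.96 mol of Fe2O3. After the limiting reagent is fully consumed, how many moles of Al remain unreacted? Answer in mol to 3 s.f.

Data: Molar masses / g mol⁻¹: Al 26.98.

n(Al) = 646.0 / 26.98 = 23.94 mol
n(Fe2O3) = 8.960 mol
n/ν for Al = 23.94/2 = 11.97
n/ν for Fe2O3 = 8.960/1 = 8.960
Smallest n/ν is Fe2O3 → limiting reagent.
Al consumed = (2/1) × 8.960 = 17.92 mol
Al remaining = 23.94 − 17.92 = 6.020 mol

6.02 mol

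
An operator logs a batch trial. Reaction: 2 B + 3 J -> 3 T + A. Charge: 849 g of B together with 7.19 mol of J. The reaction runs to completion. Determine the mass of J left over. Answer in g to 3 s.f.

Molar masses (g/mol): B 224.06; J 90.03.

136 g

n(B) = 849.0 / 224.06 = 3.789 mol
n(J) = 7.190 mol
n/ν for B = 3.789/2 = 1.895
n/ν for J = 7.190/3 = 2.397
Smallest n/ν is B → limiting reagent.
J consumed = (3/2) × 3.789 = 5.684 mol
J remaining = 7.190 − 5.684 = 1.506 mol
mass = 1.506 × 90.03 = 135.6 g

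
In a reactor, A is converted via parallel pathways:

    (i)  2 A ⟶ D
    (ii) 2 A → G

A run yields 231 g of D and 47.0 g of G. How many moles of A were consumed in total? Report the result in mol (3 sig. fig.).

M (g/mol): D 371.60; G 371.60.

1.50 mol

n(D) = 231 / 371.60 = 0.6216 mol
n(G) = 47.0 / 371.60 = 0.1265 mol
n(A) via (i) = (2/1)×0.6216 = 1.243 mol
n(A) via (ii) = (2/1)×0.1265 = 0.2530 mol
total n(A) = 1.243 + 0.2530 = 1.496 mol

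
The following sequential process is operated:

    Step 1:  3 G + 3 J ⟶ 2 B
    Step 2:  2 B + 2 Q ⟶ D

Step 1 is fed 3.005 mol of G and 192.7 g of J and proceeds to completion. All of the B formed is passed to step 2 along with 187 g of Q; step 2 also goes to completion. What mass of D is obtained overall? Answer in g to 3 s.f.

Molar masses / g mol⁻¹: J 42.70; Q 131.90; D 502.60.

356 g

Step 1:
n(G) = 3.005 mol
n(J) = 192.7 / 42.70 = 4.513 mol
n/ν → G: 1.002, J: 1.504; G is limiting.
n(B) produced = (2/3) × 3.005 = 2.003 mol
Step 2:
n(B) available = 2.003 mol
n(Q) = 187.0 / 131.90 = 1.418 mol
n/ν → B: 1.002, Q: 0.7090; Q is limiting.
n(D) = (1/2) × 1.418 = 0.7090 mol
mass = 0.7090 × 502.60 = 356.3 g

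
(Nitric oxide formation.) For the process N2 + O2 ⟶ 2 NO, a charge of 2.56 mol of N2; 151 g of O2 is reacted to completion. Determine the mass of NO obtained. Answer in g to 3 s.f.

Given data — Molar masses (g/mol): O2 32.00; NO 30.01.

154 g

n(N2) = 2.560 mol
n(O2) = 151.0 / 32.00 = 4.719 mol
n/ν for N2 = 2.560/1 = 2.560
n/ν for O2 = 4.719/1 = 4.719
Smallest n/ν is N2 → limiting reagent.
n(NO) = (2/1) × 2.560 = 5.120 mol
mass = 5.120 × 30.01 = 153.7 g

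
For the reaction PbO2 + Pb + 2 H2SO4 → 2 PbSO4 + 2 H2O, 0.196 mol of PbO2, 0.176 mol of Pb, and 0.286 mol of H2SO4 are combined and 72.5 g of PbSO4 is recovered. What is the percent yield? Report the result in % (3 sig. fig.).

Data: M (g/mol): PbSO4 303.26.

83.6 %

n(PbO2) = 0.1960 mol
n(Pb) = 0.1760 mol
n(H2SO4) = 0.2860 mol
n/ν → PbO2: 0.1960, Pb: 0.1760, H2SO4: 0.1430; H2SO4 is limiting.
theoretical n(PbSO4) = (2/2) × 0.2860 = 0.2860 mol → 86.73 g
% yield = 72.5 / 86.73 × 100 = 83.59 %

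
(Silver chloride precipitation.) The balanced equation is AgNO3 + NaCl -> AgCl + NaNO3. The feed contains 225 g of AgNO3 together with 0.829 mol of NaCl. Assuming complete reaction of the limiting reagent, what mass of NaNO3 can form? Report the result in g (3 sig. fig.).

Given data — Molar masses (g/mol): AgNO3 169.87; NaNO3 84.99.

70.5 g

n(AgNO3) = 225.0 / 169.87 = 1.325 mol
n(NaCl) = 0.8290 mol
n/ν for AgNO3 = 1.325/1 = 1.325
n/ν for NaCl = 0.8290/1 = 0.8290
Smallest n/ν is NaCl → limiting reagent.
n(NaNO3) = (1/1) × 0.8290 = 0.8290 mol
mass = 0.8290 × 84.99 = 70.46 g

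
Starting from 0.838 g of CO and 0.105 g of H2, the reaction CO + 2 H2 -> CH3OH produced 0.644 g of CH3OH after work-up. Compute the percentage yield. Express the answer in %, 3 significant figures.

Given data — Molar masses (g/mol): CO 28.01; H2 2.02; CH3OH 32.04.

n(CO) = 0.8380 / 28.01 = 0.02992 mol
n(H2) = 0.1050 / 2.02 = 0.05198 mol
n/ν → CO: 0.02992, H2: 0.02599; H2 is limiting.
theoretical n(CH3OH) = (1/2) × 0.05198 = 0.02599 mol → 0.8327 g
% yield = 0.644 / 0.8327 × 100 = 77.34 %

77.3 %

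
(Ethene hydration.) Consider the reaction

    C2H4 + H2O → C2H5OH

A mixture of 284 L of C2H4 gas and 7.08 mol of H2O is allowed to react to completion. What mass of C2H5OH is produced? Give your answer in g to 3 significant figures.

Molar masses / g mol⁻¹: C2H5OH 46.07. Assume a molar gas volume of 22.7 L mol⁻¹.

326 g

n(C2H4) = 284.0 / 22.7 = 12.51 mol
n(H2O) = 7.080 mol
n/ν for C2H4 = 12.51/1 = 12.51
n/ν for H2O = 7.080/1 = 7.080
Smallest n/ν is H2O → limiting reagent.
n(C2H5OH) = (1/1) × 7.080 = 7.080 mol
mass = 7.080 × 46.07 = 326.2 g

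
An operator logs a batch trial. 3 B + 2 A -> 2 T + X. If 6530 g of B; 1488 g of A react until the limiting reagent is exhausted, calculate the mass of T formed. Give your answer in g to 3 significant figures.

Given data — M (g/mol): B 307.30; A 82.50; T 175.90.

n(B) = 6530 / 307.30 = 21.25 mol
n(A) = 1488 / 82.50 = 18.04 mol
n/ν for B = 21.25/3 = 7.083
n/ν for A = 18.04/2 = 9.020
Smallest n/ν is B → limiting reagent.
n(T) = (2/3) × 21.25 = 14.17 mol
mass = 14.17 × 175.90 = 2493 g

2490 g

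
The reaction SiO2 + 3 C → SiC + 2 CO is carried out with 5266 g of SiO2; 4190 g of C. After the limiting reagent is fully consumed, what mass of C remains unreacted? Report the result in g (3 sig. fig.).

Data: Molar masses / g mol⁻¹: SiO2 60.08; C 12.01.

1030 g

n(SiO2) = 5266 / 60.08 = 87.65 mol
n(C) = 4190 / 12.01 = 348.9 mol
n/ν for SiO2 = 87.65/1 = 87.65
n/ν for C = 348.9/3 = 116.3
Smallest n/ν is SiO2 → limiting reagent.
C consumed = (3/1) × 87.65 = 263.0 mol
C remaining = 348.9 − 263.0 = 85.90 mol
mass = 85.90 × 12.01 = 1032 g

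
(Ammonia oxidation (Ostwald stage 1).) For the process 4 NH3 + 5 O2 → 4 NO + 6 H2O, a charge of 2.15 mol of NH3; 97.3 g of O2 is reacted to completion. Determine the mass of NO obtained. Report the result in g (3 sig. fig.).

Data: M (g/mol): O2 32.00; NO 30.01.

64.5 g

n(NH3) = 2.150 mol
n(O2) = 97.30 / 32.00 = 3.041 mol
n/ν for NH3 = 2.150/4 = 0.5375
n/ν for O2 = 3.041/5 = 0.6082
Smallest n/ν is NH3 → limiting reagent.
n(NO) = (4/4) × 2.150 = 2.150 mol
mass = 2.150 × 30.01 = 64.52 g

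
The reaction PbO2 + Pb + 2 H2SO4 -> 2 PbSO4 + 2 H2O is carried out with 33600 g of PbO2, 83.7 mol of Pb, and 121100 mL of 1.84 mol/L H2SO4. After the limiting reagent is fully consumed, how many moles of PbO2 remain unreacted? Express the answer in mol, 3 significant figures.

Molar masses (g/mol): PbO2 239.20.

56.8 mol

n(PbO2) = 33600 / 239.20 = 140.5 mol
n(Pb) = 83.70 mol
n(H2SO4) = 1.84 × 121100/1000 = 222.8 mol
n/ν for PbO2 = 140.5/1 = 140.5
n/ν for Pb = 83.70/1 = 83.70
n/ν for H2SO4 = 222.8/2 = 111.4
Smallest n/ν is Pb → limiting reagent.
PbO2 consumed = (1/1) × 83.70 = 83.70 mol
PbO2 remaining = 140.5 − 83.70 = 56.80 mol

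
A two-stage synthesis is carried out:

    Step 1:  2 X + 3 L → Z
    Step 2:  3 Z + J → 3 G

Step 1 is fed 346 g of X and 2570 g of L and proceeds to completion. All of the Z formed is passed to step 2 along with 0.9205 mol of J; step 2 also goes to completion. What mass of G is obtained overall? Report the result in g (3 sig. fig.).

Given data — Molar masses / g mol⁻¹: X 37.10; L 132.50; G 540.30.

Step 1:
n(X) = 346.0 / 37.10 = 9.326 mol
n(L) = 2570 / 132.50 = 19.40 mol
n/ν for X = 9.326/2 = 4.663
n/ν for L = 19.40/3 = 6.467
Smallest n/ν is X → limiting reagent.
n(Z) produced = (1/2) × 9.326 = 4.663 mol
Step 2:
n(Z) available = 4.663 mol
n(J) = 0.9205 mol
n/ν for Z = 4.663/3 = 1.554
n/ν for J = 0.9205/1 = 0.9205
Smallest n/ν is J → limiting reagent.
n(G) = (3/1) × 0.9205 = 2.762 mol
mass = 2.762 × 540.30 = 1492 g

1490 g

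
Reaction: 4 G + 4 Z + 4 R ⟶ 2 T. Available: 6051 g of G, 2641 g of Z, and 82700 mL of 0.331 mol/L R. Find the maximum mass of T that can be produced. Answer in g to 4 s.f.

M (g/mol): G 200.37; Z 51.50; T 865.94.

n(G) = 6051 / 200.37 = 30.20 mol
n(Z) = 2641 / 51.50 = 51.28 mol
n(R) = 0.331 × 82700/1000 = 27.37 mol
n/ν for G = 30.20/4 = 7.550
n/ν for Z = 51.28/4 = 12.82
n/ν for R = 27.37/4 = 6.843
Smallest n/ν is R → limiting reagent.
n(T) = (2/4) × 27.37 = 13.69 mol
mass = 13.69 × 865.94 = 11850 g

11850 g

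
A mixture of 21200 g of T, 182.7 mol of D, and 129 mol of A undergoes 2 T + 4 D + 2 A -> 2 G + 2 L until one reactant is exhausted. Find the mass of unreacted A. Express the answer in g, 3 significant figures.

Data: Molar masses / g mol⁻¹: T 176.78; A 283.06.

n(T) = 21200 / 176.78 = 119.9 mol
n(D) = 182.7 mol
n(A) = 129.0 mol
n/ν for T = 119.9/2 = 59.95
n/ν for D = 182.7/4 = 45.68
n/ν for A = 129.0/2 = 64.50
Smallest n/ν is D → limiting reagent.
A consumed = (2/4) × 182.7 = 91.35 mol
A remaining = 129.0 − 91.35 = 37.65 mol
mass = 37.65 × 283.06 = 10660 g

10700 g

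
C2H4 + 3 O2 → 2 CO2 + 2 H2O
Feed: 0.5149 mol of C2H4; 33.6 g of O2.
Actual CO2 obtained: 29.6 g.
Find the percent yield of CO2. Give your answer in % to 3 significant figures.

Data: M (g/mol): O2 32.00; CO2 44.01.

96.1 %

n(C2H4) = 0.5149 mol
n(O2) = 33.60 / 32.00 = 1.050 mol
n/ν → C2H4: 0.5149, O2: 0.3500; O2 is limiting.
theoretical n(CO2) = (2/3) × 1.050 = 0.7000 mol → 30.81 g
% yield = 29.6 / 30.81 × 100 = 96.07 %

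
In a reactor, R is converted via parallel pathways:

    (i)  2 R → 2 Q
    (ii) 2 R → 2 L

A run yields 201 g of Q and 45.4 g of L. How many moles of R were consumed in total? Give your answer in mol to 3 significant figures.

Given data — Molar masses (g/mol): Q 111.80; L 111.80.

2.20 mol

n(Q) = 201 / 111.80 = 1.798 mol
n(L) = 45.4 / 111.80 = 0.4061 mol
n(R) via (i) = (2/2)×1.798 = 1.798 mol
n(R) via (ii) = (2/2)×0.4061 = 0.4061 mol
total n(R) = 1.798 + 0.4061 = 2.204 mol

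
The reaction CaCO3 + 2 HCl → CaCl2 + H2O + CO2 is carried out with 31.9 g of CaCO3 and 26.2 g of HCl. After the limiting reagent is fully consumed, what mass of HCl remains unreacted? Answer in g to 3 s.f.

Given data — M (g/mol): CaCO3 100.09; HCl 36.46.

2.96 g

n(CaCO3) = 31.90 / 100.09 = 0.3187 mol
n(HCl) = 26.20 / 36.46 = 0.7186 mol
n/ν for CaCO3 = 0.3187/1 = 0.3187
n/ν for HCl = 0.7186/2 = 0.3593
Smallest n/ν is CaCO3 → limiting reagent.
HCl consumed = (2/1) × 0.3187 = 0.6374 mol
HCl remaining = 0.7186 − 0.6374 = 0.08120 mol
mass = 0.08120 × 36.46 = 2.961 g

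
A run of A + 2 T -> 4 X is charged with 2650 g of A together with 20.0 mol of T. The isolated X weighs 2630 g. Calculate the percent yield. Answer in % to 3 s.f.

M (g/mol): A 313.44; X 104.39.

74.5 %

n(A) = 2650 / 313.44 = 8.455 mol
n(T) = 20.00 mol
n/ν → A: 8.455, T: 10.00; A is limiting.
theoretical n(X) = (4/1) × 8.455 = 33.82 mol → 3530 g
% yield = 2630 / 3530 × 100 = 74.50 %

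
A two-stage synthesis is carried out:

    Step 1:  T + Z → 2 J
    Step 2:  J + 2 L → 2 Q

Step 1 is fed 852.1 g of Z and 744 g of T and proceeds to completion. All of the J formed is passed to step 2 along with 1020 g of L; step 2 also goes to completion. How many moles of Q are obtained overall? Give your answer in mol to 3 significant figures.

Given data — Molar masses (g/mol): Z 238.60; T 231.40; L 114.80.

8.89 mol

Step 1:
n(Z) = 852.1 / 238.60 = 3.571 mol
n(T) = 744.0 / 231.40 = 3.215 mol
n/ν for Z = 3.571/1 = 3.571
n/ν for T = 3.215/1 = 3.215
Smallest n/ν is T → limiting reagent.
n(J) produced = (2/1) × 3.215 = 6.430 mol
Step 2:
n(J) available = 6.430 mol
n(L) = 1020 / 114.80 = 8.885 mol
n/ν for J = 6.430/1 = 6.430
n/ν for L = 8.885/2 = 4.443
Smallest n/ν is L → limiting reagent.
n(Q) = (2/2) × 8.885 = 8.885 mol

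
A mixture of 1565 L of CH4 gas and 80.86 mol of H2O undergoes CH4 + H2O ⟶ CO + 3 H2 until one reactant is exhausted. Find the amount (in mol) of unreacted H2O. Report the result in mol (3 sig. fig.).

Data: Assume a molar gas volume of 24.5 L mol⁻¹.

17.0 mol

n(CH4) = 1565 / 24.5 = 63.88 mol
n(H2O) = 80.86 mol
n/ν → CH4: 63.88, H2O: 80.86; CH4 is limiting.
H2O consumed = (1/1) × 63.88 = 63.88 mol
H2O remaining = 80.86 − 63.88 = 16.98 mol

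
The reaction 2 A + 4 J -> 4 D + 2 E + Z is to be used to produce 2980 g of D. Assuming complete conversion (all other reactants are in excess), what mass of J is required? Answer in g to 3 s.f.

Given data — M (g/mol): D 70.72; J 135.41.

5710 g

n(D) = 2980 / 70.72 = 42.14 mol
n(J) = (4/4) × 42.14 = 42.14 mol
mass = 42.14 × 135.41 = 5706 g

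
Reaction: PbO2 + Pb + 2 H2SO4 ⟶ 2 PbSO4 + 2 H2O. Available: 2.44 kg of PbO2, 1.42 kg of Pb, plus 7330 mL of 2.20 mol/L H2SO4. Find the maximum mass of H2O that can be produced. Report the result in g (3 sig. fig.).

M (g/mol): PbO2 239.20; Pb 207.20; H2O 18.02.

n(PbO2) = 2.440×1000 / 239.20 = 10.20 mol
n(Pb) = 1.420×1000 / 207.20 = 6.853 mol
n(H2SO4) = 2.20 × 7330/1000 = 16.13 mol
n/ν for PbO2 = 10.20/1 = 10.20
n/ν for Pb = 6.853/1 = 6.853
n/ν for H2SO4 = 16.13/2 = 8.065
Smallest n/ν is Pb → limiting reagent.
n(H2O) = (2/1) × 6.853 = 13.71 mol
mass = 13.71 × 18.02 = 247.1 g

247 g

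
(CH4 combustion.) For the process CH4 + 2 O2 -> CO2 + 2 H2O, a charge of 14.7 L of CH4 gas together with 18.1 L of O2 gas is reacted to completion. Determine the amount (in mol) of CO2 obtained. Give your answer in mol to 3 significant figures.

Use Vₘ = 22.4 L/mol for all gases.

0.404 mol

n(CH4) = 14.70 / 22.4 = 0.6563 mol
n(O2) = 18.10 / 22.4 = 0.8080 mol
n/ν → CH4: 0.6563, O2: 0.4040; O2 is limiting.
n(CO2) = (1/2) × 0.8080 = 0.4040 mol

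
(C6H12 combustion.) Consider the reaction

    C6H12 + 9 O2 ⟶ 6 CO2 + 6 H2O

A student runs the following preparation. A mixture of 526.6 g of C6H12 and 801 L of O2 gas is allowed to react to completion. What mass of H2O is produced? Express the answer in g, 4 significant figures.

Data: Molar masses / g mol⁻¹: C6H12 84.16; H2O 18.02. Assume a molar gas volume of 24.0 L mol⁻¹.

n(C6H12) = 526.6 / 84.16 = 6.257 mol
n(O2) = 801.0 / 24.0 = 33.38 mol
n/ν for C6H12 = 6.257/1 = 6.257
n/ν for O2 = 33.38/9 = 3.709
Smallest n/ν is O2 → limiting reagent.
n(H2O) = (6/9) × 33.38 = 22.25 mol
mass = 22.25 × 18.02 = 400.9 g

400.9 g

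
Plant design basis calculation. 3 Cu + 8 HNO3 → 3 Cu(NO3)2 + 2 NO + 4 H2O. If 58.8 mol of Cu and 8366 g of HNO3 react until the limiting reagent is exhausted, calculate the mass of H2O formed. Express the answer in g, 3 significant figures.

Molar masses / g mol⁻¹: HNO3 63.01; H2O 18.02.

1200 g

n(Cu) = 58.80 mol
n(HNO3) = 8366 / 63.01 = 132.8 mol
n/ν for Cu = 58.80/3 = 19.60
n/ν for HNO3 = 132.8/8 = 16.60
Smallest n/ν is HNO3 → limiting reagent.
n(H2O) = (4/8) × 132.8 = 66.40 mol
mass = 66.40 × 18.02 = 1197 g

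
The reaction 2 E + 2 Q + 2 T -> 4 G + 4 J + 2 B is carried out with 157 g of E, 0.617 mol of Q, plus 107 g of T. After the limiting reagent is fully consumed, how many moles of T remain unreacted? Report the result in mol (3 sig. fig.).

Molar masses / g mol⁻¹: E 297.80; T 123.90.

0.336 mol

n(E) = 157.0 / 297.80 = 0.5272 mol
n(Q) = 0.6170 mol
n(T) = 107.0 / 123.90 = 0.8636 mol
n/ν → E: 0.2636, Q: 0.3085, T: 0.4318; E is limiting.
T consumed = (2/2) × 0.5272 = 0.5272 mol
T remaining = 0.8636 − 0.5272 = 0.3364 mol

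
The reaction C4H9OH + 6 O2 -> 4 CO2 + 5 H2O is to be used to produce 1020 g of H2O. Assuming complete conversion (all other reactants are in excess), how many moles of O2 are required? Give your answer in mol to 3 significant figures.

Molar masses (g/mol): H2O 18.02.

67.9 mol

n(H2O) = 1020 / 18.02 = 56.60 mol
n(O2) = (6/5) × 56.60 = 67.92 mol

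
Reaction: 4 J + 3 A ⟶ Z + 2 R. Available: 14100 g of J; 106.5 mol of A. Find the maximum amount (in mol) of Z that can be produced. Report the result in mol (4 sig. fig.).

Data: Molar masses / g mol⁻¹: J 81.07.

n(J) = 14100 / 81.07 = 173.9 mol
n(A) = 106.5 mol
n/ν for J = 173.9/4 = 43.48
n/ν for A = 106.5/3 = 35.50
Smallest n/ν is A → limiting reagent.
n(Z) = (1/3) × 106.5 = 35.50 mol

35.50 mol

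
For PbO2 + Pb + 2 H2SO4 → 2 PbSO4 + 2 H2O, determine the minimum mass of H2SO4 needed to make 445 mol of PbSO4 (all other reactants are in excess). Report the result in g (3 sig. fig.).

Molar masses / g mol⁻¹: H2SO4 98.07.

n(PbSO4) = 445.0 mol
n(H2SO4) = (2/2) × 445.0 = 445.0 mol
mass = 445.0 × 98.07 = 43640 g

43600 g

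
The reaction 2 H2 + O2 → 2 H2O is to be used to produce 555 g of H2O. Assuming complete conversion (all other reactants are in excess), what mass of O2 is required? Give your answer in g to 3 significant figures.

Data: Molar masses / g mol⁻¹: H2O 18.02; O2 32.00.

493 g

n(H2O) = 555 / 18.02 = 30.80 mol
n(O2) = (1/2) × 30.80 = 15.40 mol
mass = 15.40 × 32.00 = 492.8 g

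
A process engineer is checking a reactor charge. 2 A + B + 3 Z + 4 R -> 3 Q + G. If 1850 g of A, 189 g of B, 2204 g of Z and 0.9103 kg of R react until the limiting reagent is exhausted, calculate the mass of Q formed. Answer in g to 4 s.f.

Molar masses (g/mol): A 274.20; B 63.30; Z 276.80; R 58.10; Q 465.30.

n(A) = 1850 / 274.20 = 6.747 mol
n(B) = 189.0 / 63.30 = 2.986 mol
n(Z) = 2204 / 276.80 = 7.962 mol
n(R) = 0.9103×1000 / 58.10 = 15.67 mol
n/ν for A = 6.747/2 = 3.374
n/ν for B = 2.986/1 = 2.986
n/ν for Z = 7.962/3 = 2.654
n/ν for R = 15.67/4 = 3.918
Smallest n/ν is Z → limiting reagent.
n(Q) = (3/3) × 7.962 = 7.962 mol
mass = 7.962 × 465.30 = 3705 g

3705 g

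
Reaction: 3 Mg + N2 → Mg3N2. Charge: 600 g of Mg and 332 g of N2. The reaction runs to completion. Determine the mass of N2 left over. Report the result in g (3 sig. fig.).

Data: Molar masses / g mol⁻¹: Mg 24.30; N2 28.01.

n(Mg) = 600.0 / 24.30 = 24.69 mol
n(N2) = 332.0 / 28.01 = 11.85 mol
n/ν → Mg: 8.230, N2: 11.85; Mg is limiting.
N2 consumed = (1/3) × 24.69 = 8.230 mol
N2 remaining = 11.85 − 8.230 = 3.620 mol
mass = 3.620 × 28.01 = 101.4 g

101 g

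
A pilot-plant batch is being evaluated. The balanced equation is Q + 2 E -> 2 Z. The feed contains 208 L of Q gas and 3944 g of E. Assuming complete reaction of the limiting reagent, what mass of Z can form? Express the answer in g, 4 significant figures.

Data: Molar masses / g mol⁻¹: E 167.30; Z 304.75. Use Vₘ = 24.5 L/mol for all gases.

n(Q) = 208.0 / 24.5 = 8.490 mol
n(E) = 3944 / 167.30 = 23.57 mol
n/ν → Q: 8.490, E: 11.79; Q is limiting.
n(Z) = (2/1) × 8.490 = 16.98 mol
mass = 16.98 × 304.75 = 5175 g

5175 g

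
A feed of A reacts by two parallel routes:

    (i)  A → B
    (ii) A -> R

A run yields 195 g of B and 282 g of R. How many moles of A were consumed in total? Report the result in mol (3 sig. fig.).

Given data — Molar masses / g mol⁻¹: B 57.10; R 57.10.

n(B) = 195 / 57.10 = 3.415 mol
n(R) = 282 / 57.10 = 4.939 mol
n(A) via (i) = (1/1)×3.415 = 3.415 mol
n(A) via (ii) = (1/1)×4.939 = 4.939 mol
total n(A) = 3.415 + 4.939 = 8.354 mol

8.35 mol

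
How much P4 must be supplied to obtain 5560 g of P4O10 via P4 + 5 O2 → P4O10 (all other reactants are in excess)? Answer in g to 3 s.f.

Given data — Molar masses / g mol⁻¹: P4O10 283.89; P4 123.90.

2430 g

n(P4O10) = 5560 / 283.89 = 19.59 mol
n(P4) = (1/1) × 19.59 = 19.59 mol
mass = 19.59 × 123.90 = 2427 g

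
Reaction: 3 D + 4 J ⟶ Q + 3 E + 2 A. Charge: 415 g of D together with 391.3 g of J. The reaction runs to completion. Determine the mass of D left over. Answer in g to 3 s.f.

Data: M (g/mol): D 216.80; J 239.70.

n(D) = 415.0 / 216.80 = 1.914 mol
n(J) = 391.3 / 239.70 = 1.632 mol
n/ν for D = 1.914/3 = 0.6380
n/ν for J = 1.632/4 = 0.4080
Smallest n/ν is J → limiting reagent.
D consumed = (3/4) × 1.632 = 1.224 mol
D remaining = 1.914 − 1.224 = 0.6900 mol
mass = 0.6900 × 216.80 = 149.6 g

150 g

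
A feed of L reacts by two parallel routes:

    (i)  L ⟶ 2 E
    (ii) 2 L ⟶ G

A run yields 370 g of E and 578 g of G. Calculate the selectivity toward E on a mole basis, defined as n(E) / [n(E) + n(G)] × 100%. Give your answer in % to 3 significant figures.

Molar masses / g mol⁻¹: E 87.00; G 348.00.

n(E) = 370 / 87.00 = 4.253 mol
n(G) = 578 / 348.00 = 1.661 mol
selectivity = 4.253/(4.253+1.661) × 100 = 71.91 %

71.9 %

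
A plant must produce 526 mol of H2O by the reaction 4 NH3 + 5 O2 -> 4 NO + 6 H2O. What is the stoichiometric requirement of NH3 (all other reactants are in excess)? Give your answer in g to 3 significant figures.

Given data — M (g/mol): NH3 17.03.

n(H2O) = 526.0 mol
n(NH3) = (4/6) × 526.0 = 350.7 mol
mass = 350.7 × 17.03 = 5972 g

5970 g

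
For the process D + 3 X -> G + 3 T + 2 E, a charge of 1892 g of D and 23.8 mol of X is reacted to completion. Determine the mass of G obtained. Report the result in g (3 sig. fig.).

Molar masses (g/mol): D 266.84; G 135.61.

962 g

n(D) = 1892 / 266.84 = 7.090 mol
n(X) = 23.80 mol
n/ν for D = 7.090/1 = 7.090
n/ν for X = 23.80/3 = 7.933
Smallest n/ν is D → limiting reagent.
n(G) = (1/1) × 7.090 = 7.090 mol
mass = 7.090 × 135.61 = 961.5 g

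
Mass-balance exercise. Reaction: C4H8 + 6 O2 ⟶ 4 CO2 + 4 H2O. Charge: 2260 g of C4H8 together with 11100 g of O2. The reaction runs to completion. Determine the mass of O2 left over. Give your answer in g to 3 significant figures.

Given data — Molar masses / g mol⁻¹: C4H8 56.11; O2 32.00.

3370 g

n(C4H8) = 2260 / 56.11 = 40.28 mol
n(O2) = 11100 / 32.00 = 346.9 mol
n/ν for C4H8 = 40.28/1 = 40.28
n/ν for O2 = 346.9/6 = 57.82
Smallest n/ν is C4H8 → limiting reagent.
O2 consumed = (6/1) × 40.28 = 241.7 mol
O2 remaining = 346.9 − 241.7 = 105.2 mol
mass = 105.2 × 32.00 = 3366 g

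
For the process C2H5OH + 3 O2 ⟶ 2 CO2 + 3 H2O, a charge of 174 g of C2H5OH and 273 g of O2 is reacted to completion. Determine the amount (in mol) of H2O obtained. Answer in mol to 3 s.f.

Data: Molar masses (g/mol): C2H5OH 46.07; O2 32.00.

8.53 mol

n(C2H5OH) = 174.0 / 46.07 = 3.777 mol
n(O2) = 273.0 / 32.00 = 8.531 mol
n/ν for C2H5OH = 3.777/1 = 3.777
n/ν for O2 = 8.531/3 = 2.844
Smallest n/ν is O2 → limiting reagent.
n(H2O) = (3/3) × 8.531 = 8.531 mol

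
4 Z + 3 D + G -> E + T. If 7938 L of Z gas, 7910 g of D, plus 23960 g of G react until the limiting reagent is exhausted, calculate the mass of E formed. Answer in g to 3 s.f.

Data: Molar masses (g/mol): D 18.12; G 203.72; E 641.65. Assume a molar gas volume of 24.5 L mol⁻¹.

52000 g

n(Z) = 7938 / 24.5 = 324.0 mol
n(D) = 7910 / 18.12 = 436.5 mol
n(G) = 23960 / 203.72 = 117.6 mol
n/ν for Z = 324.0/4 = 81.00
n/ν for D = 436.5/3 = 145.5
n/ν for G = 117.6/1 = 117.6
Smallest n/ν is Z → limiting reagent.
n(E) = (1/4) × 324.0 = 81.00 mol
mass = 81.00 × 641.65 = 51970 g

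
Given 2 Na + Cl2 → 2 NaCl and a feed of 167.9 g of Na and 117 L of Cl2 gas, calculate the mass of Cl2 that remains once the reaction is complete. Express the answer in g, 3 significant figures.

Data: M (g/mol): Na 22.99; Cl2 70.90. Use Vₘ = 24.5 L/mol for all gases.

79.7 g

n(Na) = 167.9 / 22.99 = 7.303 mol
n(Cl2) = 117.0 / 24.5 = 4.776 mol
n/ν → Na: 3.652, Cl2: 4.776; Na is limiting.
Cl2 consumed = (1/2) × 7.303 = 3.652 mol
Cl2 remaining = 4.776 − 3.652 = 1.124 mol
mass = 1.124 × 70.90 = 79.69 g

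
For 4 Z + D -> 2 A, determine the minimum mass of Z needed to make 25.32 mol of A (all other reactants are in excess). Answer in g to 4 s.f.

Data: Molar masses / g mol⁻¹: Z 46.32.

2346 g

n(A) = 25.32 mol
n(Z) = (4/2) × 25.32 = 50.64 mol
mass = 50.64 × 46.32 = 2346 g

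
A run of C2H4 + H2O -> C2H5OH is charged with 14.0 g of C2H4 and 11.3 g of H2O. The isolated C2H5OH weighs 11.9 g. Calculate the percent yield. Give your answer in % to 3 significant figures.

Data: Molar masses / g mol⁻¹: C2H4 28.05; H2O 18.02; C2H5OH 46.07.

n(C2H4) = 14.00 / 28.05 = 0.4991 mol
n(H2O) = 11.30 / 18.02 = 0.6271 mol
n/ν → C2H4: 0.4991, H2O: 0.6271; C2H4 is limiting.
theoretical n(C2H5OH) = (1/1) × 0.4991 = 0.4991 mol → 22.99 g
% yield = 11.9 / 22.99 × 100 = 51.76 %

51.8 %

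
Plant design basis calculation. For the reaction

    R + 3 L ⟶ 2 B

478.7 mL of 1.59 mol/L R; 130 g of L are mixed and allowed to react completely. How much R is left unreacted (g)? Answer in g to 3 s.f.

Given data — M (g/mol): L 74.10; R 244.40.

43.1 g

n(R) = 1.59 × 478.7/1000 = 0.7611 mol
n(L) = 130.0 / 74.10 = 1.754 mol
n/ν for R = 0.7611/1 = 0.7611
n/ν for L = 1.754/3 = 0.5847
Smallest n/ν is L → limiting reagent.
R consumed = (1/3) × 1.754 = 0.5847 mol
R remaining = 0.7611 − 0.5847 = 0.1764 mol
mass = 0.1764 × 244.40 = 43.11 g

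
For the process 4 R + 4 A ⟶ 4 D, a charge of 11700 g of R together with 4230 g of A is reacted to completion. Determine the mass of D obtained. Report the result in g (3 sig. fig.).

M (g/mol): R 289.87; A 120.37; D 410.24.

14400 g

n(R) = 11700 / 289.87 = 40.36 mol
n(A) = 4230 / 120.37 = 35.14 mol
n/ν for R = 40.36/4 = 10.09
n/ν for A = 35.14/4 = 8.785
Smallest n/ν is A → limiting reagent.
n(D) = (4/4) × 35.14 = 35.14 mol
mass = 35.14 × 410.24 = 14420 g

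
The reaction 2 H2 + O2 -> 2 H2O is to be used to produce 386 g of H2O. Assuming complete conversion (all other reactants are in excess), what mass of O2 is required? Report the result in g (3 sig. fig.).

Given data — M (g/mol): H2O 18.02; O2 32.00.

n(H2O) = 386 / 18.02 = 21.42 mol
n(O2) = (1/2) × 21.42 = 10.71 mol
mass = 10.71 × 32.00 = 342.7 g

343 g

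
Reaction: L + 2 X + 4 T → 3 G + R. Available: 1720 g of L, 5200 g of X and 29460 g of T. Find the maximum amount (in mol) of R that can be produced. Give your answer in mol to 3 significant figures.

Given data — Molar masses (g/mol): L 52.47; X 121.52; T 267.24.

n(L) = 1720 / 52.47 = 32.78 mol
n(X) = 5200 / 121.52 = 42.79 mol
n(T) = 29460 / 267.24 = 110.2 mol
n/ν → L: 32.78, X: 21.40, T: 27.55; X is limiting.
n(R) = (1/2) × 42.79 = 21.40 mol

21.4 mol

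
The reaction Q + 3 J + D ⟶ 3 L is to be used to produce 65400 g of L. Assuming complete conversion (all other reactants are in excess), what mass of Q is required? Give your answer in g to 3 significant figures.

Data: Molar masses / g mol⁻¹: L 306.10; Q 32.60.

n(L) = 65400 / 306.10 = 213.7 mol
n(Q) = (1/3) × 213.7 = 71.23 mol
mass = 71.23 × 32.60 = 2322 g

2320 g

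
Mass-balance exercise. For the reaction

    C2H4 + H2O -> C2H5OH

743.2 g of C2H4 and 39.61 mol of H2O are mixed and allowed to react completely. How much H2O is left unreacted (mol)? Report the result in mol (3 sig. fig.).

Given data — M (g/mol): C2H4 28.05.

13.1 mol

n(C2H4) = 743.2 / 28.05 = 26.50 mol
n(H2O) = 39.61 mol
n/ν → C2H4: 26.50, H2O: 39.61; C2H4 is limiting.
H2O consumed = (1/1) × 26.50 = 26.50 mol
H2O remaining = 39.61 − 26.50 = 13.11 mol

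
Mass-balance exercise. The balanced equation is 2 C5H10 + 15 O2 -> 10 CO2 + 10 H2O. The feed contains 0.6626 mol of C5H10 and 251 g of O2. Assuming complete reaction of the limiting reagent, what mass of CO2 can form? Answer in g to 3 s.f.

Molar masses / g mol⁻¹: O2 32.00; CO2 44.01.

n(C5H10) = 0.6626 mol
n(O2) = 251.0 / 32.00 = 7.844 mol
n/ν → C5H10: 0.3313, O2: 0.5229; C5H10 is limiting.
n(CO2) = (10/2) × 0.6626 = 3.313 mol
mass = 3.313 × 44.01 = 145.8 g

146 g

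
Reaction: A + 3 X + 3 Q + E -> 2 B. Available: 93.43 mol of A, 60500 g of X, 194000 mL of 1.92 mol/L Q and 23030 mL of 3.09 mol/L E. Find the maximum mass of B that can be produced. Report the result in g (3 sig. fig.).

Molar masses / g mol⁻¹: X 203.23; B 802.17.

n(A) = 93.43 mol
n(X) = 60500 / 203.23 = 297.7 mol
n(Q) = 1.92 × 194000/1000 = 372.5 mol
n(E) = 3.09 × 23030/1000 = 71.16 mol
n/ν for A = 93.43/1 = 93.43
n/ν for X = 297.7/3 = 99.23
n/ν for Q = 372.5/3 = 124.2
n/ν for E = 71.16/1 = 71.16
Smallest n/ν is E → limiting reagent.
n(B) = (2/1) × 71.16 = 142.3 mol
mass = 142.3 × 802.17 = 114100 g

114000 g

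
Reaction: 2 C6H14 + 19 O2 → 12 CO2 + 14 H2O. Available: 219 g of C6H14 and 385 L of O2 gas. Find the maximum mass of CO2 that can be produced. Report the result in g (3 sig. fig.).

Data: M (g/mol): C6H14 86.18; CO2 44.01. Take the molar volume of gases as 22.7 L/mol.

n(C6H14) = 219.0 / 86.18 = 2.541 mol
n(O2) = 385.0 / 22.7 = 16.96 mol
n/ν for C6H14 = 2.541/2 = 1.271
n/ν for O2 = 16.96/19 = 0.8926
Smallest n/ν is O2 → limiting reagent.
n(CO2) = (12/19) × 16.96 = 10.71 mol
mass = 10.71 × 44.01 = 471.3 g

471 g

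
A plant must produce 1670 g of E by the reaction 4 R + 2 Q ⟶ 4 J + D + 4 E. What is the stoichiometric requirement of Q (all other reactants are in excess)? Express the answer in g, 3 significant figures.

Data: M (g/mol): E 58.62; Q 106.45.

1520 g

n(E) = 1670 / 58.62 = 28.49 mol
n(Q) = (2/4) × 28.49 = 14.25 mol
mass = 14.25 × 106.45 = 1517 g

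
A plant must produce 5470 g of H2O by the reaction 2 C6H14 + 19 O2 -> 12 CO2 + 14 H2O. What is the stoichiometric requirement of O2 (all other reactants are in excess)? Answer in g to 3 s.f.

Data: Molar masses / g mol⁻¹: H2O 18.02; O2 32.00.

13200 g

n(H2O) = 5470 / 18.02 = 303.6 mol
n(O2) = (19/14) × 303.6 = 412.0 mol
mass = 412.0 × 32.00 = 13180 g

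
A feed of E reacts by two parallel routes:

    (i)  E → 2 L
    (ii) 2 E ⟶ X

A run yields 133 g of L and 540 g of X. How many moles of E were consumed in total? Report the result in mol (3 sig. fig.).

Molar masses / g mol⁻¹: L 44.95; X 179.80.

7.49 mol

n(L) = 133 / 44.95 = 2.959 mol
n(X) = 540 / 179.80 = 3.003 mol
n(E) via (i) = (1/2)×2.959 = 1.480 mol
n(E) via (ii) = (2/1)×3.003 = 6.006 mol
total n(E) = 1.480 + 6.006 = 7.486 mol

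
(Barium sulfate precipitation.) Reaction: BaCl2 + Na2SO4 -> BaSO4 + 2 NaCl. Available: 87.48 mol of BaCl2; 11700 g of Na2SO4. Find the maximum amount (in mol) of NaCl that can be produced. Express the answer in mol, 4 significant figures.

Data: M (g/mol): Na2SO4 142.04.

n(BaCl2) = 87.48 mol
n(Na2SO4) = 11700 / 142.04 = 82.37 mol
n/ν → BaCl2: 87.48, Na2SO4: 82.37; Na2SO4 is limiting.
n(NaCl) = (2/1) × 82.37 = 164.7 mol

164.7 mol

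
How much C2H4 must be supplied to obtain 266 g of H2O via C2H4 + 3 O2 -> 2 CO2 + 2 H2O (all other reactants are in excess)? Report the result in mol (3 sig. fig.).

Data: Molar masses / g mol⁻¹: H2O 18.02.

7.38 mol

n(H2O) = 266 / 18.02 = 14.76 mol
n(C2H4) = (1/2) × 14.76 = 7.380 mol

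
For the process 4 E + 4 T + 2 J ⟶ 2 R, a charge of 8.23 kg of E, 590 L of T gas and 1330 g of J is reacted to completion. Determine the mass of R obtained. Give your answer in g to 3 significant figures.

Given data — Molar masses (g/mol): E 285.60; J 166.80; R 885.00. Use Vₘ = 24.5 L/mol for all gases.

n(E) = 8.230×1000 / 285.60 = 28.82 mol
n(T) = 590.0 / 24.5 = 24.08 mol
n(J) = 1330 / 166.80 = 7.974 mol
n/ν → E: 7.205, T: 6.020, J: 3.987; J is limiting.
n(R) = (2/2) × 7.974 = 7.974 mol
mass = 7.974 × 885.00 = 7057 g

7060 g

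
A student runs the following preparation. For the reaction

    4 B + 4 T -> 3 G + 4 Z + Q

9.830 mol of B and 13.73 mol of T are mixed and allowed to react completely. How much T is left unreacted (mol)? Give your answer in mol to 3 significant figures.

3.90 mol

n(B) = 9.830 mol
n(T) = 13.73 mol
n/ν for B = 9.830/4 = 2.458
n/ν for T = 13.73/4 = 3.433
Smallest n/ν is B → limiting reagent.
T consumed = (4/4) × 9.830 = 9.830 mol
T remaining = 13.73 − 9.830 = 3.900 mol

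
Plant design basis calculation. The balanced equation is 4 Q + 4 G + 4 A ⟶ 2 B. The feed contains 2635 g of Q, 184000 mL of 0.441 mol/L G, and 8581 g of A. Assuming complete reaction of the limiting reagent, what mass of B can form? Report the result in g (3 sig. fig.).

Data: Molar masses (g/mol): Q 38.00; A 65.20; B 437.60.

n(Q) = 2635 / 38.00 = 69.34 mol
n(G) = 0.441 × 184000/1000 = 81.14 mol
n(A) = 8581 / 65.20 = 131.6 mol
n/ν → Q: 17.34, G: 20.29, A: 32.90; Q is limiting.
n(B) = (2/4) × 69.34 = 34.67 mol
mass = 34.67 × 437.60 = 15170 g

15200 g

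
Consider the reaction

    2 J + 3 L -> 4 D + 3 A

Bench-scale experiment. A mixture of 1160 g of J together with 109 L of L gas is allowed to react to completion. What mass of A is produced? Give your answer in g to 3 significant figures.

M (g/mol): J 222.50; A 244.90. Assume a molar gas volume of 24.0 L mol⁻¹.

n(J) = 1160 / 222.50 = 5.213 mol
n(L) = 109.0 / 24.0 = 4.542 mol
n/ν → J: 2.607, L: 1.514; L is limiting.
n(A) = (3/3) × 4.542 = 4.542 mol
mass = 4.542 × 244.90 = 1112 g

1110 g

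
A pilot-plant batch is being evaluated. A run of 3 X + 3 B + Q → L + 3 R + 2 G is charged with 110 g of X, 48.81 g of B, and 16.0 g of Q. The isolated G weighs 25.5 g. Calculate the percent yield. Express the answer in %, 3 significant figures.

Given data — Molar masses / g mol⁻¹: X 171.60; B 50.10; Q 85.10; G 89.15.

n(X) = 110.0 / 171.60 = 0.6410 mol
n(B) = 48.81 / 50.10 = 0.9743 mol
n(Q) = 16.00 / 85.10 = 0.1880 mol
n/ν for X = 0.6410/3 = 0.2137
n/ν for B = 0.9743/3 = 0.3248
n/ν for Q = 0.1880/1 = 0.1880
Smallest n/ν is Q → limiting reagent.
theoretical n(G) = (2/1) × 0.1880 = 0.3760 mol → 33.52 g
% yield = 25.5 / 33.52 × 100 = 76.07 %

76.1 %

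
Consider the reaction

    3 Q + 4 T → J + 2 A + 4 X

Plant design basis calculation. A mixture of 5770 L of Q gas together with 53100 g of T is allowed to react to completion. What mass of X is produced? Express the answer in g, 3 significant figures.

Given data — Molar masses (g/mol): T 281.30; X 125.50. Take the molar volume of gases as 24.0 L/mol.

23700 g

n(Q) = 5770 / 24.0 = 240.4 mol
n(T) = 53100 / 281.30 = 188.8 mol
n/ν for Q = 240.4/3 = 80.13
n/ν for T = 188.8/4 = 47.20
Smallest n/ν is T → limiting reagent.
n(X) = (4/4) × 188.8 = 188.8 mol
mass = 188.8 × 125.50 = 23690 g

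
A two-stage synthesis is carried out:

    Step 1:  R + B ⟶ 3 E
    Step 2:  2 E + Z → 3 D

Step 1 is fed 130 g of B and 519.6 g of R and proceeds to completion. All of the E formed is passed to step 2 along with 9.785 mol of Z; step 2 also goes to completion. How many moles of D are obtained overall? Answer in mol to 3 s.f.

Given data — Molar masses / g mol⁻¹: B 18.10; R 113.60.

Step 1:
n(B) = 130.0 / 18.10 = 7.182 mol
n(R) = 519.6 / 113.60 = 4.574 mol
n/ν for B = 7.182/1 = 7.182
n/ν for R = 4.574/1 = 4.574
Smallest n/ν is R → limiting reagent.
n(E) produced = (3/1) × 4.574 = 13.72 mol
Step 2:
n(E) available = 13.72 mol
n(Z) = 9.785 mol
n/ν for E = 13.72/2 = 6.860
n/ν for Z = 9.785/1 = 9.785
Smallest n/ν is E → limiting reagent.
n(D) = (3/2) × 13.72 = 20.58 mol

20.6 mol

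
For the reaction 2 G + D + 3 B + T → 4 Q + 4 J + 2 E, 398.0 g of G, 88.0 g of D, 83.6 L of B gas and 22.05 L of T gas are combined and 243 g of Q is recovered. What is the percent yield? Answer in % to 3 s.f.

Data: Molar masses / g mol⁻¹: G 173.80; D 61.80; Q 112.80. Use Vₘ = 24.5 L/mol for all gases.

n(G) = 398.0 / 173.80 = 2.290 mol
n(D) = 88.00 / 61.80 = 1.424 mol
n(B) = 83.60 / 24.5 = 3.412 mol
n(T) = 22.05 / 24.5 = 0.9000 mol
n/ν for G = 2.290/2 = 1.145
n/ν for D = 1.424/1 = 1.424
n/ν for B = 3.412/3 = 1.137
n/ν for T = 0.9000/1 = 0.9000
Smallest n/ν is T → limiting reagent.
theoretical n(Q) = (4/1) × 0.9000 = 3.600 mol → 406.1 g
% yield = 243 / 406.1 × 100 = 59.84 %

59.8 %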